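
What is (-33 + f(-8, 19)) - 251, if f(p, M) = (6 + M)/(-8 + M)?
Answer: -3099/11 ≈ -281.73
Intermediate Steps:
f(p, M) = (6 + M)/(-8 + M)
(-33 + f(-8, 19)) - 251 = (-33 + (6 + 19)/(-8 + 19)) - 251 = (-33 + 25/11) - 251 = -338/11 - 251 = -3099/11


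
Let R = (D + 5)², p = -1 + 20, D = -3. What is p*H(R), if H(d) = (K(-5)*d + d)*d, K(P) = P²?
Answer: 7904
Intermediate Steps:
p = 19
R = 4 (R = (-3 + 5)² = 2² = 4)
H(d) = 26*d² (H(d) = ((-5)²*d + d)*d = (25*d + d)*d = (26*d)*d = 26*d²)
p*H(R) = 19*(26*4²) = 19*(26*16) = 19*416 = 7904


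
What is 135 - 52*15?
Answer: -645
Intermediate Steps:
135 - 52*15 = 135 - 780 = -645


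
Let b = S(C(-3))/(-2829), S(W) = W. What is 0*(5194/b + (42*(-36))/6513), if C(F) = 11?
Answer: 0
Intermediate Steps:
b = -11/2829 (b = 11/(-2829) = 11*(-1/2829) = -11/2829 ≈ -0.0038883)
0*(5194/b + (42*(-36))/6513) = 0*(5194/(-11/2829) + (42*(-36))/6513) = 0*(5194*(-2829/11) - 1512*1/6513) = 0*(-14693826/11 - 504/2171) = 0*(-31900301790/23881) = 0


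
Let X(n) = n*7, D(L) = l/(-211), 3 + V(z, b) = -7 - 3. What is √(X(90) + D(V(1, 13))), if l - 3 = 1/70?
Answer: √3086930/70 ≈ 25.100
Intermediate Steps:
V(z, b) = -13 (V(z, b) = -3 + (-7 - 3) = -3 - 10 = -13)
l = 211/70 (l = 3 + 1/70 = 211/70 ≈ 3.0143)
D(L) = -1/70 (D(L) = (211/70)/(-211) = (211/70)*(-1/211) = -1/70)
X(n) = 7*n
√(X(90) + D(V(1, 13))) = √(7*90 - 1/70) = √(630 - 1/70) = √(44099/70) = √3086930/70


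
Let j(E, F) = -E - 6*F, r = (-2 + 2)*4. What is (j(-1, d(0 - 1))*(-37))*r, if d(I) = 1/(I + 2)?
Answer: 0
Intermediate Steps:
r = 0 (r = 0*4 = 0)
d(I) = 1/(2 + I)
(j(-1, d(0 - 1))*(-37))*r = ((-1*(-1) - 6/(2 + (0 - 1)))*(-37))*0 = ((1 - 6/(2 - 1))*(-37))*0 = ((1 - 6/1)*(-37))*0 = ((1 - 6*1)*(-37))*0 = ((1 - 6)*(-37))*0 = -5*(-37)*0 = 185*0 = 0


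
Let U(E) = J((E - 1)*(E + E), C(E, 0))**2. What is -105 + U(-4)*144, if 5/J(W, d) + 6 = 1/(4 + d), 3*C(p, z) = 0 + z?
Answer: 2055/529 ≈ 3.8847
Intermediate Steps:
C(p, z) = z/3 (C(p, z) = (0 + z)/3 = z/3)
J(W, d) = 5/(-6 + 1/(4 + d))
U(E) = 400/529 (U(E) = (5*(-4 - 0/3)/(23 + 6*((1/3)*0)))**2 = (5*(-4 - 1*0)/(23 + 6*0))**2 = (5*(-4 + 0)/(23 + 0))**2 = (5*(-4)/23)**2 = (5*(1/23)*(-4))**2 = (-20/23)**2 = 400/529)
-105 + U(-4)*144 = -105 + (400/529)*144 = -105 + 57600/529 = 2055/529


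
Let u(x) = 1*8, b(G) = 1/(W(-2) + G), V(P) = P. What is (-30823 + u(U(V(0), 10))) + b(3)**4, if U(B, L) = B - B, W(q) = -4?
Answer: -30814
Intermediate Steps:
U(B, L) = 0
b(G) = 1/(-4 + G)
u(x) = 8
(-30823 + u(U(V(0), 10))) + b(3)**4 = (-30823 + 8) + (1/(-4 + 3))**4 = -30815 + (1/(-1))**4 = -30815 + (-1)**4 = -30815 + 1 = -30814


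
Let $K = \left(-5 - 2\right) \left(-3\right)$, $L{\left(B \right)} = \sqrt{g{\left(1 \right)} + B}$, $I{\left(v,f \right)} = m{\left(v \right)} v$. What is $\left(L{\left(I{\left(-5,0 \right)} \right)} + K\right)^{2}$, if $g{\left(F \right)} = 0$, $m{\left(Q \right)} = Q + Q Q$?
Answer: $341 + 420 i \approx 341.0 + 420.0 i$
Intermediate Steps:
$m{\left(Q \right)} = Q + Q^{2}$
$I{\left(v,f \right)} = v^{2} \left(1 + v\right)$ ($I{\left(v,f \right)} = v \left(1 + v\right) v = v^{2} \left(1 + v\right)$)
$L{\left(B \right)} = \sqrt{B}$ ($L{\left(B \right)} = \sqrt{0 + B} = \sqrt{B}$)
$K = 21$ ($K = \left(-7\right) \left(-3\right) = 21$)
$\left(L{\left(I{\left(-5,0 \right)} \right)} + K\right)^{2} = \left(\sqrt{\left(-5\right)^{2} \left(1 - 5\right)} + 21\right)^{2} = \left(\sqrt{25 \left(-4\right)} + 21\right)^{2} = \left(\sqrt{-100} + 21\right)^{2} = \left(10 i + 21\right)^{2} = \left(21 + 10 i\right)^{2}$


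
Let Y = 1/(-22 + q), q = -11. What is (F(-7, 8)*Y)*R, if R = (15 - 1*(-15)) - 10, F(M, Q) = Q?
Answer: -160/33 ≈ -4.8485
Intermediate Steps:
Y = -1/33 (Y = 1/(-22 - 11) = 1/(-33) = -1/33 ≈ -0.030303)
R = 20 (R = (15 + 15) - 10 = 30 - 10 = 20)
(F(-7, 8)*Y)*R = (8*(-1/33))*20 = -8/33*20 = -160/33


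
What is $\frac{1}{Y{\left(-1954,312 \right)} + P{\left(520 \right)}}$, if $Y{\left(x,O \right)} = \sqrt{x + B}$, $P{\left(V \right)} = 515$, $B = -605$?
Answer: $\frac{515}{267784} - \frac{i \sqrt{2559}}{267784} \approx 0.0019232 - 0.00018891 i$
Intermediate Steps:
$Y{\left(x,O \right)} = \sqrt{-605 + x}$ ($Y{\left(x,O \right)} = \sqrt{x - 605} = \sqrt{-605 + x}$)
$\frac{1}{Y{\left(-1954,312 \right)} + P{\left(520 \right)}} = \frac{1}{\sqrt{-605 - 1954} + 515} = \frac{1}{\sqrt{-2559} + 515} = \frac{1}{i \sqrt{2559} + 515} = \frac{1}{515 + i \sqrt{2559}}$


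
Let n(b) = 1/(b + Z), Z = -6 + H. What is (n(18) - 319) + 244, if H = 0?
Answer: -899/12 ≈ -74.917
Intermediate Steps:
Z = -6 (Z = -6 + 0 = -6)
n(b) = 1/(-6 + b) (n(b) = 1/(b - 6) = 1/(-6 + b))
(n(18) - 319) + 244 = (1/(-6 + 18) - 319) + 244 = (1/12 - 319) + 244 = -3827/12 + 244 = -899/12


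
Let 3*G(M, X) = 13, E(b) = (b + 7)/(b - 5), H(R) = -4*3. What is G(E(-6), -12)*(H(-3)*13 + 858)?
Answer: 3042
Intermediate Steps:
H(R) = -12
E(b) = (7 + b)/(-5 + b)
G(M, X) = 13/3 (G(M, X) = (⅓)*13 = 13/3)
G(E(-6), -12)*(H(-3)*13 + 858) = 13*(-12*13 + 858)/3 = 13*(-156 + 858)/3 = (13/3)*702 = 3042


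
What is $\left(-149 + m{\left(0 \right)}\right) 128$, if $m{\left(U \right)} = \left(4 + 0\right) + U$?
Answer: $-18560$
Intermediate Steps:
$m{\left(U \right)} = 4 + U$
$\left(-149 + m{\left(0 \right)}\right) 128 = \left(-149 + \left(4 + 0\right)\right) 128 = \left(-149 + 4\right) 128 = \left(-145\right) 128 = -18560$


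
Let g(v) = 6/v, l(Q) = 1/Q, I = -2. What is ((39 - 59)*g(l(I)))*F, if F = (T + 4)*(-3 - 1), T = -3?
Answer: -960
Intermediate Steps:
F = -4 (F = (-3 + 4)*(-3 - 1) = 1*(-4) = -4)
((39 - 59)*g(l(I)))*F = ((39 - 59)*(6/(1/(-2))))*(-4) = -120/(-½)*(-4) = -120*(-2)*(-4) = -20*(-12)*(-4) = 240*(-4) = -960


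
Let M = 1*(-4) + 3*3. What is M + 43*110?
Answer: 4735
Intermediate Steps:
M = 5 (M = -4 + 9 = 5)
M + 43*110 = 5 + 43*110 = 5 + 4730 = 4735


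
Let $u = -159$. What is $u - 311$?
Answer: $-470$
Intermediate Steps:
$u - 311 = -159 - 311 = -470$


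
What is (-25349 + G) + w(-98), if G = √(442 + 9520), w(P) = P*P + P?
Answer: -15843 + √9962 ≈ -15743.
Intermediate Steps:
w(P) = P + P² (w(P) = P² + P = P + P²)
G = √9962 ≈ 99.810
(-25349 + G) + w(-98) = (-25349 + √9962) - 98*(1 - 98) = (-25349 + √9962) - 98*(-97) = (-25349 + √9962) + 9506 = -15843 + √9962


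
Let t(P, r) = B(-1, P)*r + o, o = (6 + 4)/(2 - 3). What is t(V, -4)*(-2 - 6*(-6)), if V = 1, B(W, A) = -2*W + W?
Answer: -476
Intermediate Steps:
B(W, A) = -W
o = -10 (o = 10/(-1) = 10*(-1) = -10)
t(P, r) = -10 + r (t(P, r) = (-1*(-1))*r - 10 = 1*r - 10 = r - 10 = -10 + r)
t(V, -4)*(-2 - 6*(-6)) = (-10 - 4)*(-2 - 6*(-6)) = -14*(-2 + 36) = -14*34 = -476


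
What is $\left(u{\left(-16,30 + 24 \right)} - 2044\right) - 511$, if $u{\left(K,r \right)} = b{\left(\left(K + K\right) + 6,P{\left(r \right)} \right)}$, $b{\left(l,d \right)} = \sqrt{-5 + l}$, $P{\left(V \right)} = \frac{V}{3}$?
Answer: $-2555 + i \sqrt{31} \approx -2555.0 + 5.5678 i$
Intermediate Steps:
$P{\left(V \right)} = \frac{V}{3}$ ($P{\left(V \right)} = V \frac{1}{3} = \frac{V}{3}$)
$u{\left(K,r \right)} = \sqrt{1 + 2 K}$ ($u{\left(K,r \right)} = \sqrt{-5 + \left(\left(K + K\right) + 6\right)} = \sqrt{-5 + \left(2 K + 6\right)} = \sqrt{-5 + \left(6 + 2 K\right)} = \sqrt{1 + 2 K}$)
$\left(u{\left(-16,30 + 24 \right)} - 2044\right) - 511 = \left(\sqrt{1 + 2 \left(-16\right)} - 2044\right) - 511 = \left(\sqrt{1 - 32} - 2044\right) - 511 = \left(\sqrt{-31} - 2044\right) - 511 = \left(i \sqrt{31} - 2044\right) - 511 = \left(-2044 + i \sqrt{31}\right) - 511 = -2555 + i \sqrt{31}$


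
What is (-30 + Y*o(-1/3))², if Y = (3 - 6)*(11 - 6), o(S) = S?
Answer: 625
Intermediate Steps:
Y = -15 (Y = -3*5 = -15)
(-30 + Y*o(-1/3))² = (-30 - (-15)/3)² = (-30 - 15*(-⅓))² = (-30 + 5)² = (-25)² = 625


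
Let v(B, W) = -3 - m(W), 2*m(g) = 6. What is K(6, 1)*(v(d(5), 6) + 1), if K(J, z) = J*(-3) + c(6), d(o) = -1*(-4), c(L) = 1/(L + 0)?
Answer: 535/6 ≈ 89.167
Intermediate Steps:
m(g) = 3 (m(g) = (½)*6 = 3)
c(L) = 1/L
d(o) = 4
K(J, z) = ⅙ - 3*J (K(J, z) = J*(-3) + 1/6 = -3*J + ⅙ = ⅙ - 3*J)
v(B, W) = -6 (v(B, W) = -3 - 1*3 = -3 - 3 = -6)
K(6, 1)*(v(d(5), 6) + 1) = (⅙ - 3*6)*(-6 + 1) = (⅙ - 18)*(-5) = -107/6*(-5) = 535/6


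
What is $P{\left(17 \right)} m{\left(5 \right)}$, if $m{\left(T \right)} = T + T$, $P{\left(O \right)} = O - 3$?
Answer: $140$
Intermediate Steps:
$P{\left(O \right)} = -3 + O$
$m{\left(T \right)} = 2 T$
$P{\left(17 \right)} m{\left(5 \right)} = \left(-3 + 17\right) 2 \cdot 5 = 14 \cdot 10 = 140$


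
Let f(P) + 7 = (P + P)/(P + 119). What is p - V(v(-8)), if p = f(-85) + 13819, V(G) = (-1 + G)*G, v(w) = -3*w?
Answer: 13255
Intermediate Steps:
f(P) = -7 + 2*P/(119 + P) (f(P) = -7 + (P + P)/(P + 119) = -7 + (2*P)/(119 + P) = -7 + 2*P/(119 + P))
V(G) = G*(-1 + G)
p = 13807 (p = (-833 - 5*(-85))/(119 - 85) + 13819 = (-833 + 425)/34 + 13819 = (1/34)*(-408) + 13819 = -12 + 13819 = 13807)
p - V(v(-8)) = 13807 - (-3*(-8))*(-1 - 3*(-8)) = 13807 - 24*(-1 + 24) = 13807 - 24*23 = 13807 - 1*552 = 13807 - 552 = 13255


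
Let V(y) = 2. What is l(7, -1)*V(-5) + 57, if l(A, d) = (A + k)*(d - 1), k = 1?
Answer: 25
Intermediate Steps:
l(A, d) = (1 + A)*(-1 + d) (l(A, d) = (A + 1)*(d - 1) = (1 + A)*(-1 + d))
l(7, -1)*V(-5) + 57 = (-1 - 1 - 1*7 + 7*(-1))*2 + 57 = (-1 - 1 - 7 - 7)*2 + 57 = -16*2 + 57 = -32 + 57 = 25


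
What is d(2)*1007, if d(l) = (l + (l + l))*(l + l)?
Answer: 24168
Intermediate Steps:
d(l) = 6*l**2 (d(l) = (l + 2*l)*(2*l) = (3*l)*(2*l) = 6*l**2)
d(2)*1007 = (6*2**2)*1007 = (6*4)*1007 = 24*1007 = 24168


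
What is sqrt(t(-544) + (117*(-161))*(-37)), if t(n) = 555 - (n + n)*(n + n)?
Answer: 2*I*sqrt(121555) ≈ 697.29*I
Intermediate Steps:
t(n) = 555 - 4*n**2 (t(n) = 555 - 2*n*2*n = 555 - 4*n**2)
sqrt(t(-544) + (117*(-161))*(-37)) = sqrt((555 - 4*(-544)**2) + (117*(-161))*(-37)) = sqrt((555 - 4*295936) - 18837*(-37)) = sqrt((555 - 1183744) + 696969) = sqrt(-1183189 + 696969) = sqrt(-486220) = 2*I*sqrt(121555)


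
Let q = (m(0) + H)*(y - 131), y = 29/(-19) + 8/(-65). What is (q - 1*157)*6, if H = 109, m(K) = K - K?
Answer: -108302958/1235 ≈ -87695.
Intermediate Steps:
m(K) = 0
y = -2037/1235 (y = 29*(-1/19) + 8*(-1/65) = -29/19 - 8/65 = -2037/1235 ≈ -1.6494)
q = -17856598/1235 (q = (0 + 109)*(-2037/1235 - 131) = 109*(-163822/1235) = -17856598/1235 ≈ -14459.)
(q - 1*157)*6 = (-17856598/1235 - 1*157)*6 = (-17856598/1235 - 157)*6 = -18050493/1235*6 = -108302958/1235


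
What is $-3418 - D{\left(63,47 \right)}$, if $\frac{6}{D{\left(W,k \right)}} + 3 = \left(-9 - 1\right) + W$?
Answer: $- \frac{85453}{25} \approx -3418.1$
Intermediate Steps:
$D{\left(W,k \right)} = \frac{6}{-13 + W}$ ($D{\left(W,k \right)} = \frac{6}{-3 + \left(\left(-9 - 1\right) + W\right)} = \frac{6}{-3 + \left(-10 + W\right)} = \frac{6}{-13 + W}$)
$-3418 - D{\left(63,47 \right)} = -3418 - \frac{6}{-13 + 63} = -3418 - \frac{6}{50} = -3418 - 6 \cdot \frac{1}{50} = -3418 - \frac{3}{25} = - \frac{85453}{25}$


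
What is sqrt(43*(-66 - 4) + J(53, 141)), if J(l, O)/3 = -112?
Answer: I*sqrt(3346) ≈ 57.845*I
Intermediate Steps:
J(l, O) = -336 (J(l, O) = 3*(-112) = -336)
sqrt(43*(-66 - 4) + J(53, 141)) = sqrt(43*(-66 - 4) - 336) = sqrt(43*(-70) - 336) = sqrt(-3010 - 336) = sqrt(-3346) = I*sqrt(3346)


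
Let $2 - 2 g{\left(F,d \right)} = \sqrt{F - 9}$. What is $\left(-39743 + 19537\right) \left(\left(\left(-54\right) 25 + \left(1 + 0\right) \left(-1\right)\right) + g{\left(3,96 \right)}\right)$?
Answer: $27278100 + 10103 i \sqrt{6} \approx 2.7278 \cdot 10^{7} + 24747.0 i$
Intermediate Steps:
$g{\left(F,d \right)} = 1 - \frac{\sqrt{-9 + F}}{2}$ ($g{\left(F,d \right)} = 1 - \frac{\sqrt{F - 9}}{2} = 1 - \frac{\sqrt{-9 + F}}{2}$)
$\left(-39743 + 19537\right) \left(\left(\left(-54\right) 25 + \left(1 + 0\right) \left(-1\right)\right) + g{\left(3,96 \right)}\right) = \left(-39743 + 19537\right) \left(\left(\left(-54\right) 25 + \left(1 + 0\right) \left(-1\right)\right) + \left(1 - \frac{\sqrt{-9 + 3}}{2}\right)\right) = - 20206 \left(\left(-1350 + 1 \left(-1\right)\right) + \left(1 - \frac{\sqrt{-6}}{2}\right)\right) = - 20206 \left(\left(-1350 - 1\right) + \left(1 - \frac{i \sqrt{6}}{2}\right)\right) = - 20206 \left(-1351 + \left(1 - \frac{i \sqrt{6}}{2}\right)\right) = - 20206 \left(-1350 - \frac{i \sqrt{6}}{2}\right) = 27278100 + 10103 i \sqrt{6}$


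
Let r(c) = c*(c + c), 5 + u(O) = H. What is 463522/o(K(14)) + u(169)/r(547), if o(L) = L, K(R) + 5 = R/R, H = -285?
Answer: -69344977339/598418 ≈ -1.1588e+5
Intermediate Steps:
u(O) = -290 (u(O) = -5 - 285 = -290)
K(R) = -4 (K(R) = -5 + R/R = -5 + 1 = -4)
r(c) = 2*c² (r(c) = c*(2*c) = 2*c²)
463522/o(K(14)) + u(169)/r(547) = 463522/(-4) - 290/(2*547²) = 463522*(-¼) - 290/(2*299209) = -231761/2 - 290/598418 = -231761/2 - 290*1/598418 = -231761/2 - 145/299209 = -69344977339/598418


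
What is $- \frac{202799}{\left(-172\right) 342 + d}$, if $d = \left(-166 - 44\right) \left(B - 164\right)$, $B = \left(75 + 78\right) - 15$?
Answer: $\frac{202799}{53364} \approx 3.8003$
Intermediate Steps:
$B = 138$ ($B = 153 - 15 = 138$)
$d = 5460$ ($d = \left(-166 - 44\right) \left(138 - 164\right) = \left(-210\right) \left(-26\right) = 5460$)
$- \frac{202799}{\left(-172\right) 342 + d} = - \frac{202799}{\left(-172\right) 342 + 5460} = - \frac{202799}{-58824 + 5460} = - \frac{202799}{-53364} = \left(-202799\right) \left(- \frac{1}{53364}\right) = \frac{202799}{53364}$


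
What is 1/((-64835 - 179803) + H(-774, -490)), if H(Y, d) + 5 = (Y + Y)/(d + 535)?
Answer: -5/1223387 ≈ -4.0870e-6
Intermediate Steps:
H(Y, d) = -5 + 2*Y/(535 + d) (H(Y, d) = -5 + (Y + Y)/(d + 535) = -5 + (2*Y)/(535 + d) = -5 + 2*Y/(535 + d))
1/((-64835 - 179803) + H(-774, -490)) = 1/((-64835 - 179803) + (-2675 - 5*(-490) + 2*(-774))/(535 - 490)) = 1/(-244638 + (-2675 + 2450 - 1548)/45) = 1/(-244638 + (1/45)*(-1773)) = 1/(-244638 - 197/5) = 1/(-1223387/5) = -5/1223387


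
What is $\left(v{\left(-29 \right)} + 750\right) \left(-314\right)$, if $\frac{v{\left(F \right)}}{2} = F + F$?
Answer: $-199076$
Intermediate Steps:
$v{\left(F \right)} = 4 F$ ($v{\left(F \right)} = 2 \left(F + F\right) = 2 \cdot 2 F = 4 F$)
$\left(v{\left(-29 \right)} + 750\right) \left(-314\right) = \left(4 \left(-29\right) + 750\right) \left(-314\right) = \left(-116 + 750\right) \left(-314\right) = 634 \left(-314\right) = -199076$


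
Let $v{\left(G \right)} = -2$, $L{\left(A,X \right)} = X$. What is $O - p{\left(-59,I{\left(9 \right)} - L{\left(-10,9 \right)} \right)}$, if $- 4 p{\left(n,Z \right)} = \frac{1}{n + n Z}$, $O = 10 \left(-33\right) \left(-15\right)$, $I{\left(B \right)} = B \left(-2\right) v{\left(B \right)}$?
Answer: $\frac{32709599}{6608} \approx 4950.0$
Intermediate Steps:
$I{\left(B \right)} = 4 B$ ($I{\left(B \right)} = B \left(-2\right) \left(-2\right) = - 2 B \left(-2\right) = 4 B$)
$O = 4950$ ($O = \left(-330\right) \left(-15\right) = 4950$)
$p{\left(n,Z \right)} = - \frac{1}{4 \left(n + Z n\right)}$ ($p{\left(n,Z \right)} = - \frac{1}{4 \left(n + n Z\right)} = - \frac{1}{4 \left(n + Z n\right)}$)
$O - p{\left(-59,I{\left(9 \right)} - L{\left(-10,9 \right)} \right)} = 4950 - - \frac{1}{4 \left(-59\right) \left(1 + \left(4 \cdot 9 - 9\right)\right)} = 4950 - \left(- \frac{1}{4}\right) \left(- \frac{1}{59}\right) \frac{1}{1 + \left(36 - 9\right)} = 4950 - \left(- \frac{1}{4}\right) \left(- \frac{1}{59}\right) \frac{1}{1 + 27} = 4950 - \left(- \frac{1}{4}\right) \left(- \frac{1}{59}\right) \frac{1}{28} = 4950 - \frac{1}{6608} = \frac{32709599}{6608}$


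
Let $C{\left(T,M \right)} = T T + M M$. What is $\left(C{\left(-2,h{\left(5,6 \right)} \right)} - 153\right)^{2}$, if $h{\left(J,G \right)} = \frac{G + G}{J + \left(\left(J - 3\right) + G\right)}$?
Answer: $\frac{626851369}{28561} \approx 21948.0$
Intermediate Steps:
$h{\left(J,G \right)} = \frac{2 G}{-3 + G + 2 J}$ ($h{\left(J,G \right)} = \frac{2 G}{J + \left(\left(-3 + J\right) + G\right)} = \frac{2 G}{J + \left(-3 + G + J\right)} = \frac{2 G}{-3 + G + 2 J}$)
$C{\left(T,M \right)} = M^{2} + T^{2}$ ($C{\left(T,M \right)} = T^{2} + M^{2} = M^{2} + T^{2}$)
$\left(C{\left(-2,h{\left(5,6 \right)} \right)} - 153\right)^{2} = \left(\left(\left(2 \cdot 6 \frac{1}{-3 + 6 + 2 \cdot 5}\right)^{2} + \left(-2\right)^{2}\right) - 153\right)^{2} = \left(\left(\left(2 \cdot 6 \frac{1}{-3 + 6 + 10}\right)^{2} + 4\right) - 153\right)^{2} = \left(\left(\left(2 \cdot 6 \cdot \frac{1}{13}\right)^{2} + 4\right) - 153\right)^{2} = \left(\left(\left(\frac{12}{13}\right)^{2} + 4\right) - 153\right)^{2} = \left(\left(\frac{144}{169} + 4\right) - 153\right)^{2} = \left(\frac{820}{169} - 153\right)^{2} = \left(- \frac{25037}{169}\right)^{2} = \frac{626851369}{28561}$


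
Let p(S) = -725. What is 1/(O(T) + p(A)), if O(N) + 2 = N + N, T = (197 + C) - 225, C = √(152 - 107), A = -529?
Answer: -87/68101 - 2*√5/204303 ≈ -0.0012994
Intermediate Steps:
C = 3*√5 (C = √45 = 3*√5 ≈ 6.7082)
T = -28 + 3*√5 (T = (197 + 3*√5) - 225 = -28 + 3*√5 ≈ -21.292)
O(N) = -2 + 2*N (O(N) = -2 + (N + N) = -2 + 2*N)
1/(O(T) + p(A)) = 1/((-2 + 2*(-28 + 3*√5)) - 725) = 1/((-2 + (-56 + 6*√5)) - 725) = 1/((-58 + 6*√5) - 725) = 1/(-783 + 6*√5)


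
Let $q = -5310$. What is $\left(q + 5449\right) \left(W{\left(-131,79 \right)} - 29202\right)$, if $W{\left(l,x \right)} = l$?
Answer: $-4077287$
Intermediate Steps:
$\left(q + 5449\right) \left(W{\left(-131,79 \right)} - 29202\right) = \left(-5310 + 5449\right) \left(-131 - 29202\right) = 139 \left(-29333\right) = -4077287$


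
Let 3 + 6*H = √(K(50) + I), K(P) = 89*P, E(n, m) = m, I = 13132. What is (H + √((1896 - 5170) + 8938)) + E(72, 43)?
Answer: 85/2 + 4*√354 + √17582/6 ≈ 139.86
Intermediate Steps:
H = -½ + √17582/6 (H = -½ + √(89*50 + 13132)/6 = -½ + √(4450 + 13132)/6 = -½ + √17582/6 ≈ 21.600)
(H + √((1896 - 5170) + 8938)) + E(72, 43) = ((-½ + √17582/6) + √((1896 - 5170) + 8938)) + 43 = ((-½ + √17582/6) + √(-3274 + 8938)) + 43 = ((-½ + √17582/6) + √5664) + 43 = ((-½ + √17582/6) + 4*√354) + 43 = (-½ + 4*√354 + √17582/6) + 43 = 85/2 + 4*√354 + √17582/6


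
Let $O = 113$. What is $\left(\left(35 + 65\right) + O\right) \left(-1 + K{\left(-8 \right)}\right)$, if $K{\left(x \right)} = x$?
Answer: $-1917$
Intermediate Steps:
$\left(\left(35 + 65\right) + O\right) \left(-1 + K{\left(-8 \right)}\right) = \left(\left(35 + 65\right) + 113\right) \left(-1 - 8\right) = \left(100 + 113\right) \left(-9\right) = 213 \left(-9\right) = -1917$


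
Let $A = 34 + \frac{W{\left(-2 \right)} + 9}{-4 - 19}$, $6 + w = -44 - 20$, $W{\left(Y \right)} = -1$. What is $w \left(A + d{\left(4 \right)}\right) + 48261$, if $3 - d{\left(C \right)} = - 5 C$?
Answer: $\frac{1018793}{23} \approx 44295.0$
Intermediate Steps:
$d{\left(C \right)} = 3 + 5 C$ ($d{\left(C \right)} = 3 - - 5 C = 3 + 5 C$)
$w = -70$ ($w = -6 - 64 = -70$)
$A = \frac{774}{23}$ ($A = 34 + \frac{-1 + 9}{-4 - 19} = 34 + \frac{8}{-23} = 34 + 8 \left(- \frac{1}{23}\right) = 34 - \frac{8}{23} = \frac{774}{23} \approx 33.652$)
$w \left(A + d{\left(4 \right)}\right) + 48261 = - 70 \left(\frac{774}{23} + \left(3 + 5 \cdot 4\right)\right) + 48261 = - 70 \left(\frac{774}{23} + \left(3 + 20\right)\right) + 48261 = - 70 \left(\frac{774}{23} + 23\right) + 48261 = \left(-70\right) \frac{1303}{23} + 48261 = - \frac{91210}{23} + 48261 = \frac{1018793}{23}$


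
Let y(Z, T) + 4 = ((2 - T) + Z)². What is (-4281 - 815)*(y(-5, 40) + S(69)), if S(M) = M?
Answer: -9753744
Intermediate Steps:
y(Z, T) = -4 + (2 + Z - T)² (y(Z, T) = -4 + ((2 - T) + Z)² = -4 + (2 + Z - T)²)
(-4281 - 815)*(y(-5, 40) + S(69)) = (-4281 - 815)*((-4 + (2 - 5 - 1*40)²) + 69) = -5096*((-4 + (2 - 5 - 40)²) + 69) = -5096*((-4 + (-43)²) + 69) = -5096*((-4 + 1849) + 69) = -5096*(1845 + 69) = -5096*1914 = -9753744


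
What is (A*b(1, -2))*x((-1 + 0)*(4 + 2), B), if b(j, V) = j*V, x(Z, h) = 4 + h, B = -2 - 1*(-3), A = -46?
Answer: 460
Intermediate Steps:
B = 1 (B = -2 + 3 = 1)
b(j, V) = V*j
(A*b(1, -2))*x((-1 + 0)*(4 + 2), B) = (-(-92))*(4 + 1) = -46*(-2)*5 = 92*5 = 460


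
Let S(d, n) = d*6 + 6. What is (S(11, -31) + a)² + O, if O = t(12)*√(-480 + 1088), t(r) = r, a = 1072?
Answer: 1308736 + 48*√38 ≈ 1.3090e+6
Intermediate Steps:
S(d, n) = 6 + 6*d (S(d, n) = 6*d + 6 = 6 + 6*d)
O = 48*√38 (O = 12*√(-480 + 1088) = 12*√608 = 12*(4*√38) = 48*√38 ≈ 295.89)
(S(11, -31) + a)² + O = ((6 + 6*11) + 1072)² + 48*√38 = ((6 + 66) + 1072)² + 48*√38 = (72 + 1072)² + 48*√38 = 1144² + 48*√38 = 1308736 + 48*√38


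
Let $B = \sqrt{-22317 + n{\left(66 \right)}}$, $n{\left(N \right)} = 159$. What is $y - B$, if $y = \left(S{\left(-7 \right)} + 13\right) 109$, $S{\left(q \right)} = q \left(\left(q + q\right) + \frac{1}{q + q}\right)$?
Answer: $\frac{24307}{2} - 3 i \sqrt{2462} \approx 12154.0 - 148.86 i$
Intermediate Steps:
$S{\left(q \right)} = q \left(\frac{1}{2 q} + 2 q\right)$ ($S{\left(q \right)} = q \left(2 q + \frac{1}{2 q}\right) = q \left(\frac{1}{2 q} + 2 q\right)$)
$B = 3 i \sqrt{2462}$ ($B = \sqrt{-22317 + 159} = \sqrt{-22158} = 3 i \sqrt{2462} \approx 148.86 i$)
$y = \frac{24307}{2}$ ($y = \left(\left(\frac{1}{2} + 2 \left(-7\right)^{2}\right) + 13\right) 109 = \left(\left(\frac{1}{2} + 2 \cdot 49\right) + 13\right) 109 = \left(\left(\frac{1}{2} + 98\right) + 13\right) 109 = \left(\frac{197}{2} + 13\right) 109 = \frac{223}{2} \cdot 109 = \frac{24307}{2} \approx 12154.0$)
$y - B = \frac{24307}{2} - 3 i \sqrt{2462}$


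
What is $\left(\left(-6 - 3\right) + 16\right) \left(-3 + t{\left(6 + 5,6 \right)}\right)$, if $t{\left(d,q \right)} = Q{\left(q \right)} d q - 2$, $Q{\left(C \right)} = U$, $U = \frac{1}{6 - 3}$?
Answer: $119$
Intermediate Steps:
$U = \frac{1}{3} \approx 0.33333$
$Q{\left(C \right)} = \frac{1}{3}$
$t{\left(d,q \right)} = -2 + \frac{d q}{3}$ ($t{\left(d,q \right)} = \frac{d}{3} q - 2 = \frac{d q}{3} - 2 = -2 + \frac{d q}{3}$)
$\left(\left(-6 - 3\right) + 16\right) \left(-3 + t{\left(6 + 5,6 \right)}\right) = \left(\left(-6 - 3\right) + 16\right) \left(-3 - \left(2 - \frac{1}{3} \left(6 + 5\right) 6\right)\right) = \left(-9 + 16\right) \left(-3 - \left(2 - 22\right)\right) = 7 \left(-3 + \left(-2 + 22\right)\right) = 7 \left(-3 + 20\right) = 7 \cdot 17 = 119$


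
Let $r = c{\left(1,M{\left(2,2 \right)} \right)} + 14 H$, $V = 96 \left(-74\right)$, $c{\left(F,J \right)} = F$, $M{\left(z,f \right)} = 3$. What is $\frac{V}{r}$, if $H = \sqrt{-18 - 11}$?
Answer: $\frac{7104 i}{- i + 14 \sqrt{29}} \approx -1.2496 + 94.211 i$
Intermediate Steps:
$H = i \sqrt{29}$ ($H = \sqrt{-29} = i \sqrt{29} \approx 5.3852 i$)
$V = -7104$
$r = 1 + 14 i \sqrt{29} \approx 1.0 + 75.392 i$
$\frac{V}{r} = - \frac{7104}{1 + 14 i \sqrt{29}}$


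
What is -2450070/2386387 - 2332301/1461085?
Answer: -9145533312437/3486714249895 ≈ -2.6230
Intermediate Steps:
-2450070/2386387 - 2332301/1461085 = -9145533312437/3486714249895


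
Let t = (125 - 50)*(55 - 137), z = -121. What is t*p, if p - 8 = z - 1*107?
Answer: 1353000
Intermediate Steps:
t = -6150 (t = 75*(-82) = -6150)
p = -220 (p = 8 + (-121 - 1*107) = 8 + (-121 - 107) = 8 - 228 = -220)
t*p = -6150*(-220) = 1353000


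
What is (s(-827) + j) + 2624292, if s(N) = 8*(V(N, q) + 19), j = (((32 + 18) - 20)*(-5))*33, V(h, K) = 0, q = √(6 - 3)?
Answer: 2619494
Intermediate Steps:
q = √3 ≈ 1.7320
j = -4950 (j = ((50 - 20)*(-5))*33 = (30*(-5))*33 = -150*33 = -4950)
s(N) = 152 (s(N) = 8*(0 + 19) = 8*19 = 152)
(s(-827) + j) + 2624292 = (152 - 4950) + 2624292 = -4798 + 2624292 = 2619494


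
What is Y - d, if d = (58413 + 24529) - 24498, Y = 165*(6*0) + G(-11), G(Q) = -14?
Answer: -58458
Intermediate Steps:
Y = -14 (Y = 165*(6*0) - 14 = 165*0 - 14 = 0 - 14 = -14)
d = 58444 (d = 82942 - 24498 = 58444)
Y - d = -14 - 1*58444 = -14 - 58444 = -58458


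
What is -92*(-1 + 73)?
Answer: -6624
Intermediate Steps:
-92*(-1 + 73) = -92*72 = -6624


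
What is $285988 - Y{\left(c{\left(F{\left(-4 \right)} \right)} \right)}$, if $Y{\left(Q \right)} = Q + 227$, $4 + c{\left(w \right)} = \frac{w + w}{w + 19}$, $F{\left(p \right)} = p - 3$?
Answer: $\frac{1714597}{6} \approx 2.8577 \cdot 10^{5}$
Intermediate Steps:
$F{\left(p \right)} = -3 + p$
$c{\left(w \right)} = -4 + \frac{2 w}{19 + w}$ ($c{\left(w \right)} = -4 + \frac{w + w}{w + 19} = -4 + \frac{2 w}{19 + w}$)
$Y{\left(Q \right)} = 227 + Q$
$285988 - Y{\left(c{\left(F{\left(-4 \right)} \right)} \right)} = 285988 - \left(227 + \frac{2 \left(-38 - \left(-3 - 4\right)\right)}{19 - 7}\right) = 285988 - \left(227 + \frac{2 \left(-38 - -7\right)}{19 - 7}\right) = 285988 - \left(227 + \frac{2 \left(-38 + 7\right)}{12}\right) = 285988 - \left(227 + 2 \cdot \frac{1}{12} \left(-31\right)\right) = 285988 - \left(227 - \frac{31}{6}\right) = 285988 - \frac{1331}{6} = \frac{1714597}{6}$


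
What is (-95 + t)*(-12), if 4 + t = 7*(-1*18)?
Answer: 2700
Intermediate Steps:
t = -130 (t = -4 + 7*(-1*18) = -4 + 7*(-18) = -4 - 126 = -130)
(-95 + t)*(-12) = (-95 - 130)*(-12) = -225*(-12) = 2700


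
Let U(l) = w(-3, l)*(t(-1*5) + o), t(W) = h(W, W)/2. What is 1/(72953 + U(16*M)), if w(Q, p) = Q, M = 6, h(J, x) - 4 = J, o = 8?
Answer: 2/145861 ≈ 1.3712e-5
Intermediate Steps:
h(J, x) = 4 + J
t(W) = 2 + W/2 (t(W) = (4 + W)/2 = (4 + W)*(½) = 2 + W/2)
U(l) = -45/2 (U(l) = -3*((2 + (-1*5)/2) + 8) = -3*((2 + (½)*(-5)) + 8) = -3*((2 - 5/2) + 8) = -3*(-½ + 8) = -3*15/2 = -45/2)
1/(72953 + U(16*M)) = 1/(72953 - 45/2) = 1/(145861/2) = 2/145861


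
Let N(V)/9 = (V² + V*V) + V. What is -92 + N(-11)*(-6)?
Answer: -12566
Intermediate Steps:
N(V) = 9*V + 18*V² (N(V) = 9*((V² + V*V) + V) = 9*((V² + V²) + V) = 9*(2*V² + V) = 9*(V + 2*V²) = 9*V + 18*V²)
-92 + N(-11)*(-6) = -92 + (9*(-11)*(1 + 2*(-11)))*(-6) = -92 + (9*(-11)*(1 - 22))*(-6) = -92 + (9*(-11)*(-21))*(-6) = -92 + 2079*(-6) = -92 - 12474 = -12566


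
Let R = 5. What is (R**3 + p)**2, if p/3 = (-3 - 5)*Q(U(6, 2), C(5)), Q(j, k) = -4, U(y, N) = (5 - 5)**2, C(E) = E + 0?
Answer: 48841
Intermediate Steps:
C(E) = E
U(y, N) = 0 (U(y, N) = 0**2 = 0)
p = 96 (p = 3*((-3 - 5)*(-4)) = 3*(-8*(-4)) = 3*32 = 96)
(R**3 + p)**2 = (5**3 + 96)**2 = (125 + 96)**2 = 221**2 = 48841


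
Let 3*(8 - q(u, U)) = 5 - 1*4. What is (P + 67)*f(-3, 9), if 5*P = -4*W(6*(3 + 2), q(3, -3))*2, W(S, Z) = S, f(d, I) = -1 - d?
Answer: 38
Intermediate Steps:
q(u, U) = 23/3 (q(u, U) = 8 - (5 - 1*4)/3 = 8 - (5 - 4)/3 = 8 - ⅓*1 = 8 - ⅓ = 23/3)
P = -48 (P = (-24*(3 + 2)*2)/5 = (-24*5*2)/5 = (-4*30*2)/5 = (-120*2)/5 = (⅕)*(-240) = -48)
(P + 67)*f(-3, 9) = (-48 + 67)*(-1 - 1*(-3)) = 19*(-1 + 3) = 19*2 = 38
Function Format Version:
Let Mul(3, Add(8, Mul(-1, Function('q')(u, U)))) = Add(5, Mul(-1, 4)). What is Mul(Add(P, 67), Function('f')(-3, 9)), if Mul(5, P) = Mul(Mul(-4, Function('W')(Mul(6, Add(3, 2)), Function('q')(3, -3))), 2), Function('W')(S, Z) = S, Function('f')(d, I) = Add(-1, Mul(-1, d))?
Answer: 38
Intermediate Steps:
Function('q')(u, U) = Rational(23, 3) (Function('q')(u, U) = Add(8, Mul(Rational(-1, 3), Add(5, Mul(-1, 4)))) = Add(8, Mul(Rational(-1, 3), Add(5, -4))) = Add(8, Mul(Rational(-1, 3), 1)) = Add(8, Rational(-1, 3)) = Rational(23, 3))
P = -48 (P = Mul(Rational(1, 5), Mul(Mul(-4, Mul(6, Add(3, 2))), 2)) = Mul(Rational(1, 5), Mul(Mul(-4, Mul(6, 5)), 2)) = Mul(Rational(1, 5), Mul(Mul(-4, 30), 2)) = Mul(Rational(1, 5), Mul(-120, 2)) = Mul(Rational(1, 5), -240) = -48)
Mul(Add(P, 67), Function('f')(-3, 9)) = Mul(Add(-48, 67), Add(-1, Mul(-1, -3))) = Mul(19, Add(-1, 3)) = Mul(19, 2) = 38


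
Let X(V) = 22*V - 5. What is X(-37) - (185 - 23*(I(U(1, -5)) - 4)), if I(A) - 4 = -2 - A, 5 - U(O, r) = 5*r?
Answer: -1740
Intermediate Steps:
X(V) = -5 + 22*V
U(O, r) = 5 - 5*r
I(A) = 2 - A (I(A) = 4 + (-2 - A) = 2 - A)
X(-37) - (185 - 23*(I(U(1, -5)) - 4)) = (-5 + 22*(-37)) - (185 - 23*((2 - (5 - 5*(-5))) - 4)) = (-5 - 814) - (185 - 23*((2 - (5 + 25)) - 4)) = -819 - (185 - 23*((2 - 1*30) - 4)) = -819 - (185 - 23*((2 - 30) - 4)) = -819 - (185 - 23*(-28 - 4)) = -819 - (185 - 23*(-32)) = -819 - (185 - 1*(-736)) = -819 - (185 + 736) = -819 - 1*921 = -819 - 921 = -1740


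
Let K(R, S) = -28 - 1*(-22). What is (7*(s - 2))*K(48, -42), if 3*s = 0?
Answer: 84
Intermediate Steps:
s = 0 (s = (⅓)*0 = 0)
K(R, S) = -6 (K(R, S) = -28 + 22 = -6)
(7*(s - 2))*K(48, -42) = (7*(0 - 2))*(-6) = (7*(-2))*(-6) = -14*(-6) = 84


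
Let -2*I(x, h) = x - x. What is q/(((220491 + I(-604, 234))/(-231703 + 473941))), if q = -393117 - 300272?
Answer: -55988388194/73497 ≈ -7.6178e+5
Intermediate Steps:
I(x, h) = 0 (I(x, h) = -(x - x)/2 = -½*0 = 0)
q = -693389
q/(((220491 + I(-604, 234))/(-231703 + 473941))) = -693389*(-231703 + 473941)/(220491 + 0) = -693389/(220491/242238) = -693389/(220491*(1/242238)) = -693389/73497/80746 = -693389*80746/73497 = -55988388194/73497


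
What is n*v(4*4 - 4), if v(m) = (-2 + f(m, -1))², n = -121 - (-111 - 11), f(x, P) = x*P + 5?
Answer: 81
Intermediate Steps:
f(x, P) = 5 + P*x (f(x, P) = P*x + 5 = 5 + P*x)
n = 1 (n = -121 - 1*(-122) = -121 + 122 = 1)
v(m) = (3 - m)² (v(m) = (-2 + (5 - m))² = (3 - m)²)
n*v(4*4 - 4) = 1*(-3 + (4*4 - 4))² = 1*(-3 + (16 - 4))² = 1*(-3 + 12)² = 1*9² = 1*81 = 81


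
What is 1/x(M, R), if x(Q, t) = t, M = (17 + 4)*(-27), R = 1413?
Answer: 1/1413 ≈ 0.00070771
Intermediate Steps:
M = -567 (M = 21*(-27) = -567)
1/x(M, R) = 1/1413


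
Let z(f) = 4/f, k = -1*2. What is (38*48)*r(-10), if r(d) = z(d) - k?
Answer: 14592/5 ≈ 2918.4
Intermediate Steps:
k = -2
r(d) = 2 + 4/d (r(d) = 4/d - 1*(-2) = 4/d + 2 = 2 + 4/d)
(38*48)*r(-10) = (38*48)*(2 + 4/(-10)) = 1824*(2 + 4*(-1/10)) = 1824*(2 - 2/5) = 1824*(8/5) = 14592/5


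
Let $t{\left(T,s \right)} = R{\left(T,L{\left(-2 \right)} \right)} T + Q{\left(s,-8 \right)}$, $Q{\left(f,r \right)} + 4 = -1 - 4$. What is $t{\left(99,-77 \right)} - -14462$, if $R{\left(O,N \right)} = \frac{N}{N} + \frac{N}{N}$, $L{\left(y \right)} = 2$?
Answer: $14651$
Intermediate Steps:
$R{\left(O,N \right)} = 2$ ($R{\left(O,N \right)} = 1 + 1 = 2$)
$Q{\left(f,r \right)} = -9$ ($Q{\left(f,r \right)} = -4 - 5 = -9$)
$t{\left(T,s \right)} = -9 + 2 T$ ($t{\left(T,s \right)} = 2 T - 9 = -9 + 2 T$)
$t{\left(99,-77 \right)} - -14462 = \left(-9 + 2 \cdot 99\right) - -14462 = \left(-9 + 198\right) + 14462 = 189 + 14462 = 14651$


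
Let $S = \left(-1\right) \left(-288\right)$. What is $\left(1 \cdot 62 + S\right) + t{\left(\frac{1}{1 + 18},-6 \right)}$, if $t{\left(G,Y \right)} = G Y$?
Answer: $\frac{6644}{19} \approx 349.68$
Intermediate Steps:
$S = 288$
$\left(1 \cdot 62 + S\right) + t{\left(\frac{1}{1 + 18},-6 \right)} = \left(1 \cdot 62 + 288\right) + \frac{1}{1 + 18} \left(-6\right) = \left(62 + 288\right) + \frac{1}{19} \left(-6\right) = 350 + \frac{1}{19} \left(-6\right) = 350 - \frac{6}{19} = \frac{6644}{19}$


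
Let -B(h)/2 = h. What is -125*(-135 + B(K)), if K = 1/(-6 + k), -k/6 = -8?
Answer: 354500/21 ≈ 16881.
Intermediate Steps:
k = 48 (k = -6*(-8) = 48)
K = 1/42 (K = 1/(-6 + 48) = 1/42 ≈ 0.023810)
B(h) = -2*h
-125*(-135 + B(K)) = -125*(-135 - 2*1/42) = -125*(-135 - 1/21) = -125*(-2836/21) = 354500/21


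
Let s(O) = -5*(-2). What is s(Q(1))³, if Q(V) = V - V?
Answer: 1000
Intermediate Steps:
Q(V) = 0
s(O) = 10
s(Q(1))³ = 10³ = 1000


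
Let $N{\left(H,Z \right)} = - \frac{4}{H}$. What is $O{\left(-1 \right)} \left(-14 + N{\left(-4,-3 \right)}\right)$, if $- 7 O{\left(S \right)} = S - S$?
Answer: $0$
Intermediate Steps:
$O{\left(S \right)} = 0$ ($O{\left(S \right)} = - \frac{S - S}{7} = \left(- \frac{1}{7}\right) 0 = 0$)
$O{\left(-1 \right)} \left(-14 + N{\left(-4,-3 \right)}\right) = 0 \left(-14 - \frac{4}{-4}\right) = 0 \left(-14 - -1\right) = 0 \left(-14 + 1\right) = 0 \left(-13\right) = 0$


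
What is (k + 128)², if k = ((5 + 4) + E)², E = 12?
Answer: 323761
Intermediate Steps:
k = 441 (k = ((5 + 4) + 12)² = (9 + 12)² = 21² = 441)
(k + 128)² = (441 + 128)² = 569² = 323761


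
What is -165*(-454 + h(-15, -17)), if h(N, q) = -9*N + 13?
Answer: 50490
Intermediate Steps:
h(N, q) = 13 - 9*N
-165*(-454 + h(-15, -17)) = -165*(-454 + (13 - 9*(-15))) = -165*(-454 + (13 + 135)) = -165*(-454 + 148) = -165*(-306) = 50490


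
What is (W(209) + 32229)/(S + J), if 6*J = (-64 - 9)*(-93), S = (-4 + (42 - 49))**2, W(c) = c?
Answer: 64876/2505 ≈ 25.899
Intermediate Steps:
S = 121 (S = (-4 - 7)**2 = (-11)**2 = 121)
J = 2263/2 (J = ((-64 - 9)*(-93))/6 = (-73*(-93))/6 = (1/6)*6789 = 2263/2 ≈ 1131.5)
(W(209) + 32229)/(S + J) = (209 + 32229)/(121 + 2263/2) = 32438/(2505/2) = 32438*(2/2505) = 64876/2505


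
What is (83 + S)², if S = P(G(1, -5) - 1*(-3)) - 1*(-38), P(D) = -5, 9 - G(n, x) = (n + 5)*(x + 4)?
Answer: 13456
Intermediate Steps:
G(n, x) = 9 - (4 + x)*(5 + n) (G(n, x) = 9 - (n + 5)*(x + 4) = 9 - (5 + n)*(4 + x) = 9 - (4 + x)*(5 + n))
S = 33 (S = -5 - 1*(-38) = -5 + 38 = 33)
(83 + S)² = (83 + 33)² = 116² = 13456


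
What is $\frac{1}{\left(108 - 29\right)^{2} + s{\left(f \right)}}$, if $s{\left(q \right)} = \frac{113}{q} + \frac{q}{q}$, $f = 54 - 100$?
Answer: $\frac{46}{287019} \approx 0.00016027$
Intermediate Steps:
$f = -46$
$s{\left(q \right)} = 1 + \frac{113}{q}$ ($s{\left(q \right)} = \frac{113}{q} + 1 = 1 + \frac{113}{q}$)
$\frac{1}{\left(108 - 29\right)^{2} + s{\left(f \right)}} = \frac{1}{\left(108 - 29\right)^{2} + \frac{113 - 46}{-46}} = \frac{1}{79^{2} - \frac{67}{46}} = \frac{1}{6241 - \frac{67}{46}} = \frac{1}{\frac{287019}{46}} = \frac{46}{287019}$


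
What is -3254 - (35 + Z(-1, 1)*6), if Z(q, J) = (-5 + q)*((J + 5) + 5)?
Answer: -2893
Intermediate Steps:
Z(q, J) = (-5 + q)*(10 + J) (Z(q, J) = (-5 + q)*((5 + J) + 5) = (-5 + q)*(10 + J))
-3254 - (35 + Z(-1, 1)*6) = -3254 - (35 + (-50 - 5*1 + 10*(-1) + 1*(-1))*6) = -3254 - (35 + (-50 - 5 - 10 - 1)*6) = -3254 - (35 - 66*6) = -3254 - (35 - 396) = -3254 - 1*(-361) = -3254 + 361 = -2893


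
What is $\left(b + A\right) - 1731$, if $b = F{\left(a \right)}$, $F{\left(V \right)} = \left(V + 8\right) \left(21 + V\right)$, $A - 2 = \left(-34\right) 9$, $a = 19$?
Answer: $-955$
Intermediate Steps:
$A = -304$ ($A = 2 - 306 = -304$)
$F{\left(V \right)} = \left(8 + V\right) \left(21 + V\right)$
$b = 1080$ ($b = 168 + 19^{2} + 29 \cdot 19 = 168 + 361 + 551 = 1080$)
$\left(b + A\right) - 1731 = \left(1080 - 304\right) - 1731 = 776 - 1731 = -955$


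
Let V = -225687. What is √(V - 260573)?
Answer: 2*I*√121565 ≈ 697.32*I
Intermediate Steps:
√(V - 260573) = √(-225687 - 260573) = √(-486260) = 2*I*√121565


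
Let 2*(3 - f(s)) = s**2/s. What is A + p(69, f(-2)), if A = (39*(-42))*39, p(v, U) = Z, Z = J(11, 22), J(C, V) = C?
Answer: -63871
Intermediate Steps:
f(s) = 3 - s/2 (f(s) = 3 - s**2/(2*s) = 3 - s/2)
Z = 11
p(v, U) = 11
A = -63882 (A = -1638*39 = -63882)
A + p(69, f(-2)) = -63882 + 11 = -63871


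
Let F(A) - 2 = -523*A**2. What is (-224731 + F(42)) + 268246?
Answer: -879055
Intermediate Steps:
F(A) = 2 - 523*A**2
(-224731 + F(42)) + 268246 = (-224731 + (2 - 523*42**2)) + 268246 = (-224731 + (2 - 523*1764)) + 268246 = (-224731 + (2 - 922572)) + 268246 = (-224731 - 922570) + 268246 = -1147301 + 268246 = -879055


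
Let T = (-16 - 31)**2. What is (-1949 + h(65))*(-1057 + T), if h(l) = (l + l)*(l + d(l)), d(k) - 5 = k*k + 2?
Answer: 641273472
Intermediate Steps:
d(k) = 7 + k**2 (d(k) = 5 + (k*k + 2) = 5 + (k**2 + 2) = 5 + (2 + k**2) = 7 + k**2)
T = 2209 (T = (-47)**2 = 2209)
h(l) = 2*l*(7 + l + l**2) (h(l) = (l + l)*(l + (7 + l**2)) = (2*l)*(7 + l + l**2) = 2*l*(7 + l + l**2))
(-1949 + h(65))*(-1057 + T) = (-1949 + 2*65*(7 + 65 + 65**2))*(-1057 + 2209) = (-1949 + 2*65*(7 + 65 + 4225))*1152 = (-1949 + 2*65*4297)*1152 = (-1949 + 558610)*1152 = 556661*1152 = 641273472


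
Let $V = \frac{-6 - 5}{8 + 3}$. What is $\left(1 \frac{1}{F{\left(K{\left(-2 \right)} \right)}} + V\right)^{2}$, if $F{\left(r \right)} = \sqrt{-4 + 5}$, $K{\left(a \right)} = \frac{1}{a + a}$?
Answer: $0$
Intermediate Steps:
$K{\left(a \right)} = \frac{1}{2 a}$
$V = -1$ ($V = - \frac{11}{11} = \left(-11\right) \frac{1}{11} = -1$)
$F{\left(r \right)} = 1$ ($F{\left(r \right)} = \sqrt{1} = 1$)
$\left(1 \frac{1}{F{\left(K{\left(-2 \right)} \right)}} + V\right)^{2} = \left(1 \cdot 1^{-1} - 1\right)^{2} = \left(1 \cdot 1 - 1\right)^{2} = \left(1 - 1\right)^{2} = 0^{2} = 0$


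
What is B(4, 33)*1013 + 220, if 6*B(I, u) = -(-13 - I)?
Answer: 18541/6 ≈ 3090.2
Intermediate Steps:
B(I, u) = 13/6 + I/6 (B(I, u) = (-(-13 - I))/6 = (13 + I)/6 = 13/6 + I/6)
B(4, 33)*1013 + 220 = (13/6 + (1/6)*4)*1013 + 220 = (13/6 + 2/3)*1013 + 220 = (17/6)*1013 + 220 = 17221/6 + 220 = 18541/6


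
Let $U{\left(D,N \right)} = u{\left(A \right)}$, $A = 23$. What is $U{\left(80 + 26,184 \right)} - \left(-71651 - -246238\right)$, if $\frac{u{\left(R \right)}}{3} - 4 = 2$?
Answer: $-174569$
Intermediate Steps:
$u{\left(R \right)} = 18$ ($u{\left(R \right)} = 12 + 3 \cdot 2 = 12 + 6 = 18$)
$U{\left(D,N \right)} = 18$
$U{\left(80 + 26,184 \right)} - \left(-71651 - -246238\right) = 18 - \left(-71651 - -246238\right) = 18 - \left(-71651 + 246238\right) = 18 - 174587 = -174569$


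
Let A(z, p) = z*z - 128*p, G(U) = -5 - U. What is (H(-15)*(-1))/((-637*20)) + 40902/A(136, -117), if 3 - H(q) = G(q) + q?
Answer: 65169907/53304160 ≈ 1.2226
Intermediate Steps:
A(z, p) = z² - 128*p
H(q) = 8 (H(q) = 3 - ((-5 - q) + q) = 3 - 1*(-5) = 3 + 5 = 8)
(H(-15)*(-1))/((-637*20)) + 40902/A(136, -117) = (8*(-1))/((-637*20)) + 40902/(136² - 128*(-117)) = -8/(-12740) + 40902/(18496 + 14976) = -8*(-1/12740) + 40902/33472 = 2/3185 + 40902*(1/33472) = 2/3185 + 20451/16736 = 65169907/53304160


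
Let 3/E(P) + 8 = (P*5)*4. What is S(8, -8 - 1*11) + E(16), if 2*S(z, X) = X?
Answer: -987/104 ≈ -9.4904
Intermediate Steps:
S(z, X) = X/2
E(P) = 3/(-8 + 20*P) (E(P) = 3/(-8 + (P*5)*4) = 3/(-8 + (5*P)*4) = 3/(-8 + 20*P))
S(8, -8 - 1*11) + E(16) = (-8 - 1*11)/2 + 3/(4*(-2 + 5*16)) = (-8 - 11)/2 + 3/(4*(-2 + 80)) = (½)*(-19) + (¾)/78 = -19/2 + (¾)*(1/78) = -19/2 + 1/104 = -987/104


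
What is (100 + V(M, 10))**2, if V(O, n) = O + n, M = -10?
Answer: 10000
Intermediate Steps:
(100 + V(M, 10))**2 = (100 + (-10 + 10))**2 = (100 + 0)**2 = 100**2 = 10000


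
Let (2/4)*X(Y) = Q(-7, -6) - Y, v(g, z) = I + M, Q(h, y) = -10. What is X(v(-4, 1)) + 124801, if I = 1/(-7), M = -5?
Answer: 873539/7 ≈ 1.2479e+5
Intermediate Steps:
I = -⅐ ≈ -0.14286
v(g, z) = -36/7 (v(g, z) = -⅐ - 5 = -36/7)
X(Y) = -20 - 2*Y (X(Y) = 2*(-10 - Y) = -20 - 2*Y)
X(v(-4, 1)) + 124801 = (-20 - 2*(-36/7)) + 124801 = (-20 + 72/7) + 124801 = -68/7 + 124801 = 873539/7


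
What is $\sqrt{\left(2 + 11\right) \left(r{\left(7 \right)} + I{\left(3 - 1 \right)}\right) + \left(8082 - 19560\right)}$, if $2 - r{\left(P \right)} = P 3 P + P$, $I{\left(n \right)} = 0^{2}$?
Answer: $31 i \sqrt{14} \approx 115.99 i$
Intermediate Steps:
$I{\left(n \right)} = 0$
$r{\left(P \right)} = 2 - P - 3 P^{2}$ ($r{\left(P \right)} = 2 - \left(P 3 P + P\right) = 2 - \left(3 P P + P\right) = 2 - \left(3 P^{2} + P\right) = 2 - \left(P + 3 P^{2}\right) = 2 - P - 3 P^{2}$)
$\sqrt{\left(2 + 11\right) \left(r{\left(7 \right)} + I{\left(3 - 1 \right)}\right) + \left(8082 - 19560\right)} = \sqrt{\left(2 + 11\right) \left(\left(2 - 7 - 3 \cdot 7^{2}\right) + 0\right) + \left(8082 - 19560\right)} = \sqrt{13 \left(\left(2 - 7 - 147\right) + 0\right) + \left(8082 - 19560\right)} = \sqrt{13 \left(\left(2 - 7 - 147\right) + 0\right) - 11478} = \sqrt{13 \left(-152 + 0\right) - 11478} = \sqrt{13 \left(-152\right) - 11478} = \sqrt{-1976 - 11478} = \sqrt{-13454} = 31 i \sqrt{14}$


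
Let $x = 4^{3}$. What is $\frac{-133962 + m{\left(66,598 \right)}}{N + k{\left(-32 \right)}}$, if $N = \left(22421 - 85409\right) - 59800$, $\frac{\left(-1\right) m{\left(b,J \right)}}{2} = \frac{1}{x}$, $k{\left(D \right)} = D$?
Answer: $\frac{857357}{786048} \approx 1.0907$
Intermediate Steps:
$x = 64$
$m{\left(b,J \right)} = - \frac{1}{32}$ ($m{\left(b,J \right)} = - \frac{2}{64} = \left(-2\right) \frac{1}{64} = - \frac{1}{32}$)
$N = -122788$ ($N = -62988 - 59800 = -122788$)
$\frac{-133962 + m{\left(66,598 \right)}}{N + k{\left(-32 \right)}} = \frac{-133962 - \frac{1}{32}}{-122788 - 32} = - \frac{4286785}{32 \left(-122820\right)} = \left(- \frac{4286785}{32}\right) \left(- \frac{1}{122820}\right) = \frac{857357}{786048}$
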